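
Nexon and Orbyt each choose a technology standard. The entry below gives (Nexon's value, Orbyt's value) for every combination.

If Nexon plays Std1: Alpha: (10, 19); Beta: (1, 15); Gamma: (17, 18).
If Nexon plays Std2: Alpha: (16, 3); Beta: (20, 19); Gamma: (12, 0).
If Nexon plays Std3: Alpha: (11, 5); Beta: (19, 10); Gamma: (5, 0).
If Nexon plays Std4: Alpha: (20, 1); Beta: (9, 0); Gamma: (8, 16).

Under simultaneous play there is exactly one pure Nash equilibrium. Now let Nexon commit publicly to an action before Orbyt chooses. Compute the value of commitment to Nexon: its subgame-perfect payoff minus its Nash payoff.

0

Work backward from Orbyt's decision.
- Std1 → Orbyt plays Alpha (best of 19, 15, 18); Nexon gets 10.
- Std2 → Orbyt plays Beta (best of 3, 19, 0); Nexon gets 20.
- Std3 → Orbyt plays Beta (best of 5, 10, 0); Nexon gets 19.
- Std4 → Orbyt plays Gamma (best of 1, 0, 16); Nexon gets 8.
Maximizing over 10, 20, 19, 8, Nexon chooses Std2. Subgame-perfect outcome: (Std2, Beta) with payoffs (20, 19).
Now find the simultaneous Nash equilibrium.
Nexon's best replies: Alpha→Std4; Beta→Std2; Gamma→Std1.
Orbyt's best replies: Std1→Alpha; Std2→Beta; Std3→Beta; Std4→Gamma.
Only (Std2, Beta) has each player best-responding; Nash payoffs (20, 19).
Nexon's commitment gain: 20 − 20 = 0.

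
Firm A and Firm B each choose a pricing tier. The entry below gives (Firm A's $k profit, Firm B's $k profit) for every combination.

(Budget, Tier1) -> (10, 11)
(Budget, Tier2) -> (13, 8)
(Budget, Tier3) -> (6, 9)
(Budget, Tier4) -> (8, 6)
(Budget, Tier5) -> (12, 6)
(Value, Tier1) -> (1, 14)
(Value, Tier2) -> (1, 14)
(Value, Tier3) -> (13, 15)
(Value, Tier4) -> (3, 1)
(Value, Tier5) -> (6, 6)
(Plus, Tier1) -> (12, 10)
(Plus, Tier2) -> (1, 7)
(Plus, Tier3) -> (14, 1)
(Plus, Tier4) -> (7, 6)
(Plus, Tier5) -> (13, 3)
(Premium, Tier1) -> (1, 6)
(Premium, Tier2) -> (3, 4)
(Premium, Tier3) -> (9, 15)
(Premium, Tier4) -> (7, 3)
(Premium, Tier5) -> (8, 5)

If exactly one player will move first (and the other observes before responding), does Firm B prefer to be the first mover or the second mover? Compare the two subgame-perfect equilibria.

If Firm A leads: Firm B's best replies are Budget→Tier1, Value→Tier3, Plus→Tier1, Premium→Tier3; Firm A's induced payoffs 10, 13, 12, 9; outcome (Value, Tier3), payoffs (13, 15).
If Firm B leads: Firm A's best replies are Tier1→Plus, Tier2→Budget, Tier3→Plus, Tier4→Budget, Tier5→Plus; Firm B's induced payoffs 10, 8, 1, 6, 3; outcome (Plus, Tier1), payoffs (12, 10).
Firm B gets 10 moving first and 15 moving second, so Firm B prefers to move second.

second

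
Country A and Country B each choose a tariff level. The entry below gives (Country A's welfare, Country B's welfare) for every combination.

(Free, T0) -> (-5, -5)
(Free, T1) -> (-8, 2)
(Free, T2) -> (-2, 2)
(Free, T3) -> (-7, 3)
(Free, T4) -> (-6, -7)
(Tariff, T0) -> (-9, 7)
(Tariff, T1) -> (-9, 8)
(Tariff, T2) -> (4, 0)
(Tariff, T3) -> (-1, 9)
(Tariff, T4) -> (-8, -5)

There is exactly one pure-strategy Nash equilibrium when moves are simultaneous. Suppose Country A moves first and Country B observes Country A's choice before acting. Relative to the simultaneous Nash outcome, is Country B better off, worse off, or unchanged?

Solve by backward induction (Country A leads).
- Free → Country B plays T3 (best of -5, 2, 2, 3, -7); Country A gets -7.
- Tariff → Country B plays T3 (best of 7, 8, 0, 9, -5); Country A gets -1.
Among -7, -1, the best is -1 at Tariff. Subgame-perfect outcome: (Tariff, T3) with payoffs (-1, 9).
Under simultaneous play:
Country A's best replies: T0→Free; T1→Free; T2→Tariff; T3→Tariff; T4→Free.
Country B's best replies: Free→T3; Tariff→T3.
The unique mutual best reply is (Tariff, T3), giving (-1, 9).
Country B earns 9 sequentially versus 9 at the Nash outcome: unchanged.

unchanged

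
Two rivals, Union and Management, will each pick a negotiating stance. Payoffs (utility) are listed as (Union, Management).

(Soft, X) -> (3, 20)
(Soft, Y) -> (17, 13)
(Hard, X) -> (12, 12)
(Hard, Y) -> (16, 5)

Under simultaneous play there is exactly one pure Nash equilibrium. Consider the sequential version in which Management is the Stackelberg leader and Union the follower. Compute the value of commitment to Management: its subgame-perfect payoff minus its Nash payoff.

Solve by backward induction (Management leads).
- X: BR = Hard, leader payoff 12.
- Y: BR = Soft, leader payoff 13.
Among 12, 13, the best is 13 at Y. Subgame-perfect outcome: (Soft, Y) with payoffs (17, 13).
For the simultaneous game, intersect best replies.
Union's best replies: X→Hard; Y→Soft.
Management's best replies: Soft→X; Hard→X.
The unique mutual best reply is (Hard, X), giving (12, 12).
Management's commitment gain: 13 − 12 = 1.

1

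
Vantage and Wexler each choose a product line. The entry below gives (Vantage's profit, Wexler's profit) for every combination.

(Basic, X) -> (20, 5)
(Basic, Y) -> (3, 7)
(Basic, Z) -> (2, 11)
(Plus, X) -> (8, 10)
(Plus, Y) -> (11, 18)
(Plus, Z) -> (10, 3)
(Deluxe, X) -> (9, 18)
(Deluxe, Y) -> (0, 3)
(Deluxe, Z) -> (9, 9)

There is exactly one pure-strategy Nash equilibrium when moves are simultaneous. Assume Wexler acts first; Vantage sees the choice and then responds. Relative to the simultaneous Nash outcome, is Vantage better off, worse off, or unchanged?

Work backward from Vantage's decision.
- X: BR = Basic, leader payoff 5.
- Y: BR = Plus, leader payoff 18.
- Z: BR = Plus, leader payoff 3.
Among 5, 18, 3, the best is 18 at Y. Subgame-perfect outcome: (Plus, Y) with payoffs (11, 18).
Now find the simultaneous Nash equilibrium.
Vantage's best replies: X→Basic; Y→Plus; Z→Plus.
Wexler's best replies: Basic→Z; Plus→Y; Deluxe→X.
Only (Plus, Y) has each player best-responding; Nash payoffs (11, 18).
Vantage earns 11 sequentially versus 11 at the Nash outcome: unchanged.

unchanged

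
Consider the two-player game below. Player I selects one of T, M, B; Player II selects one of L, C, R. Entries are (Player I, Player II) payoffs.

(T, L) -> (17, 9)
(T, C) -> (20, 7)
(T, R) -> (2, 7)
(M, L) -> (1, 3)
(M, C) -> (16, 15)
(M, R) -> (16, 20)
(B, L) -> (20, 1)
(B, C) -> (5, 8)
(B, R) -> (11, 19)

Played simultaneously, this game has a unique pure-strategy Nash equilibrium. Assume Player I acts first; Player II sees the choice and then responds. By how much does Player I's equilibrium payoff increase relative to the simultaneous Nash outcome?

1

Solve by backward induction (Player I leads).
- T: BR = L, leader payoff 17.
- M: BR = R, leader payoff 16.
- B: BR = R, leader payoff 11.
Among 17, 16, 11, the best is 17 at T. Subgame-perfect outcome: (T, L) with payoffs (17, 9).
Now find the simultaneous Nash equilibrium.
Player I's best replies: L→B; C→T; R→M.
Player II's best replies: T→L; M→R; B→R.
The unique mutual best reply is (M, R), giving (16, 20).
Player I's commitment gain: 17 − 16 = 1.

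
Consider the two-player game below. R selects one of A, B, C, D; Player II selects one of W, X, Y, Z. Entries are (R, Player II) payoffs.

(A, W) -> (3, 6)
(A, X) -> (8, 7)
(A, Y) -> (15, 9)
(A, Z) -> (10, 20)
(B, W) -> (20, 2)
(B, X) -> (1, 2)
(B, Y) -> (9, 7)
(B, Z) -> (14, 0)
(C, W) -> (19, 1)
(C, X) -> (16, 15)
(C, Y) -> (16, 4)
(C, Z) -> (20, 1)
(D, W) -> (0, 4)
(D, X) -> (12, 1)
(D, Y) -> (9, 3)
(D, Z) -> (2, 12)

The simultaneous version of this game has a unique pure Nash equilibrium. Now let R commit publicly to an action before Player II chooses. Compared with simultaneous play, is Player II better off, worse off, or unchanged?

Work backward from Player II's decision.
- A → Player II plays Z (best of 6, 7, 9, 20); R gets 10.
- B → Player II plays Y (best of 2, 2, 7, 0); R gets 9.
- C → Player II plays X (best of 1, 15, 4, 1); R gets 16.
- D → Player II plays Z (best of 4, 1, 3, 12); R gets 2.
Maximizing over 10, 9, 16, 2, R chooses C. Subgame-perfect outcome: (C, X) with payoffs (16, 15).
For the simultaneous game, intersect best replies.
R's best replies: W→B; X→C; Y→C; Z→C.
Player II's best replies: A→Z; B→Y; C→X; D→Z.
The unique mutual best reply is (C, X), giving (16, 15).
Player II earns 15 sequentially versus 15 at the Nash outcome: unchanged.

unchanged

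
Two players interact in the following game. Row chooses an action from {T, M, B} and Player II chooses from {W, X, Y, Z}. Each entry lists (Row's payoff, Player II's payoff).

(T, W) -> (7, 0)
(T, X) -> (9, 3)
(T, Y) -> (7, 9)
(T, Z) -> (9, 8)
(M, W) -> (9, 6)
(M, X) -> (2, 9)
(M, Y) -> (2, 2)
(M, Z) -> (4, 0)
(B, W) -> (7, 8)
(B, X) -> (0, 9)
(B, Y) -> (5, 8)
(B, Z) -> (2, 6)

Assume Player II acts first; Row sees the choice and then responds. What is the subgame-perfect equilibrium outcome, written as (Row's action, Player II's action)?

(T, Y)

Solve by backward induction (Player II leads).
- W: BR = M, leader payoff 6.
- X: BR = T, leader payoff 3.
- Y: BR = T, leader payoff 9.
- Z: BR = T, leader payoff 8.
Player II's induced payoffs are 6, 3, 9, 8, so Player II commits to Y. Subgame-perfect outcome: (T, Y) with payoffs (7, 9).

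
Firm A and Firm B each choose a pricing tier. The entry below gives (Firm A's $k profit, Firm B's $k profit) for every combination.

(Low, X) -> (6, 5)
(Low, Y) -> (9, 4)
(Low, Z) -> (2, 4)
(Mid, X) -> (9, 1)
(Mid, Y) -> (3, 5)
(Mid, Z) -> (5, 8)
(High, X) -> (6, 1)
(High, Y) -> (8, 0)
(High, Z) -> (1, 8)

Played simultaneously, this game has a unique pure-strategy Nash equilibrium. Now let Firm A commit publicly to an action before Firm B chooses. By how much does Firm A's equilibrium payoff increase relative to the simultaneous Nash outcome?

Firm B best-responds to each possible Firm A move:
- Low: Firm B compares 5, 4, 4 and picks X; Firm A would get 6.
- Mid: Firm B compares 1, 5, 8 and picks Z; Firm A would get 5.
- High: Firm B compares 1, 0, 8 and picks Z; Firm A would get 1.
Among 6, 5, 1, the best is 6 at Low. Subgame-perfect outcome: (Low, X) with payoffs (6, 5).
Under simultaneous play:
Firm A's best replies: X→Mid; Y→Low; Z→Mid.
Firm B's best replies: Low→X; Mid→Z; High→Z.
The unique mutual best reply is (Mid, Z), giving (5, 8).
Firm A's commitment gain: 6 − 5 = 1.

1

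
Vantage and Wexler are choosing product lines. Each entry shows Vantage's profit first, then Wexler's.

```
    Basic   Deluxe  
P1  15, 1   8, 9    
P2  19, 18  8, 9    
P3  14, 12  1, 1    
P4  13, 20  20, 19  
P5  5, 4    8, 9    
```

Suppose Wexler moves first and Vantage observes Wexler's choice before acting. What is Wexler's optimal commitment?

Deluxe

Backward induction with Wexler moving first.
- Basic: BR = P2, leader payoff 18.
- Deluxe: BR = P4, leader payoff 19.
Maximizing over 18, 19, Wexler chooses Deluxe. Subgame-perfect outcome: (P4, Deluxe) with payoffs (20, 19).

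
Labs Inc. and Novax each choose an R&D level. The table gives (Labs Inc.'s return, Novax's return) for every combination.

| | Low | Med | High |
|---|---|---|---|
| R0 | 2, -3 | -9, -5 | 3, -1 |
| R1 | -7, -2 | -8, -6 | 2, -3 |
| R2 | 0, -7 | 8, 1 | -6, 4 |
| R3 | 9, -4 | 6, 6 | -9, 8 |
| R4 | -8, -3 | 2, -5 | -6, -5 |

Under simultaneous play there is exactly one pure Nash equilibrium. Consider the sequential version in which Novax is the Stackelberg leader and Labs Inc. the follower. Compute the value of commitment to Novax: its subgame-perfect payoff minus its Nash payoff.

Solve by backward induction (Novax leads).
- Low → Labs Inc. plays R3 (best of 2, -7, 0, 9, -8); Novax gets -4.
- Med → Labs Inc. plays R2 (best of -9, -8, 8, 6, 2); Novax gets 1.
- High → Labs Inc. plays R0 (best of 3, 2, -6, -9, -6); Novax gets -1.
Novax's induced payoffs are -4, 1, -1, so Novax commits to Med. Subgame-perfect outcome: (R2, Med) with payoffs (8, 1).
Under simultaneous play:
Labs Inc.'s best replies: Low→R3; Med→R2; High→R0.
Novax's best replies: R0→High; R1→Low; R2→High; R3→High; R4→Low.
The unique mutual best reply is (R0, High), giving (3, -1).
Novax's commitment gain: 1 − -1 = 2.

2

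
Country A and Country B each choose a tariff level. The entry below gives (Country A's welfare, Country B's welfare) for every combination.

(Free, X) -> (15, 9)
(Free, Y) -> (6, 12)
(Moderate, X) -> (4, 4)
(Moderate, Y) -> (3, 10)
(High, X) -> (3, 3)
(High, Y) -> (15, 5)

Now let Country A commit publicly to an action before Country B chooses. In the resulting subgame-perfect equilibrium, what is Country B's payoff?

5

Solve by backward induction (Country A leads).
- Free: Country B compares 9, 12 and picks Y; Country A would get 6.
- Moderate: Country B compares 4, 10 and picks Y; Country A would get 3.
- High: Country B compares 3, 5 and picks Y; Country A would get 15.
Country A's induced payoffs are 6, 3, 15, so Country A commits to High. Subgame-perfect outcome: (High, Y) with payoffs (15, 5).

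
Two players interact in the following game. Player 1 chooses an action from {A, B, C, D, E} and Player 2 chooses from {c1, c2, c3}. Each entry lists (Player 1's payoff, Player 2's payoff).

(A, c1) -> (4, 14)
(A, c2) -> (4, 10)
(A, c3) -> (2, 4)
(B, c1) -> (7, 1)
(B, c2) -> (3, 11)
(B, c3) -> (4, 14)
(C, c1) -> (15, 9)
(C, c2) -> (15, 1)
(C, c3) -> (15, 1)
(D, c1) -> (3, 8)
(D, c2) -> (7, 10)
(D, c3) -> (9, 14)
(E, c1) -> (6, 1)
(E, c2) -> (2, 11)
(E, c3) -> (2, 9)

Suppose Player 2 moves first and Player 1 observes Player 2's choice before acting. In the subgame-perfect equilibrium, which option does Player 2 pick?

Player 1 best-responds to each possible Player 2 move:
- c1: Player 1 compares 4, 7, 15, 3, 6 and picks C; Player 2 would get 9.
- c2: Player 1 compares 4, 3, 15, 7, 2 and picks C; Player 2 would get 1.
- c3: Player 1 compares 2, 4, 15, 9, 2 and picks C; Player 2 would get 1.
Among 9, 1, 1, the best is 9 at c1. Subgame-perfect outcome: (C, c1) with payoffs (15, 9).

c1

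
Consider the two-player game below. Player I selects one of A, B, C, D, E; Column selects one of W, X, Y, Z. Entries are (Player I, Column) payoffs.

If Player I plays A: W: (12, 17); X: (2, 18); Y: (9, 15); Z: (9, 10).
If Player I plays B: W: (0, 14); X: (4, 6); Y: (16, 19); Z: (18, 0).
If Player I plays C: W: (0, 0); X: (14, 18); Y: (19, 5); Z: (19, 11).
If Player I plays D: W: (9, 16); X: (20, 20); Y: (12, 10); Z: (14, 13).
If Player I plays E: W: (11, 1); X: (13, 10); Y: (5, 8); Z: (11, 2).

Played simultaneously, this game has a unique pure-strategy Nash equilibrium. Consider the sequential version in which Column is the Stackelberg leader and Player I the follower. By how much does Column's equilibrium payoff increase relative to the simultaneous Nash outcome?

0

Work backward from Player I's decision.
- W → Player I plays A (best of 12, 0, 0, 9, 11); Column gets 17.
- X → Player I plays D (best of 2, 4, 14, 20, 13); Column gets 20.
- Y → Player I plays C (best of 9, 16, 19, 12, 5); Column gets 5.
- Z → Player I plays C (best of 9, 18, 19, 14, 11); Column gets 11.
Maximizing over 17, 20, 5, 11, Column chooses X. Subgame-perfect outcome: (D, X) with payoffs (20, 20).
For the simultaneous game, intersect best replies.
Player I's best replies: W→A; X→D; Y→C; Z→C.
Column's best replies: A→X; B→Y; C→X; D→X; E→X.
Only (D, X) has each player best-responding; Nash payoffs (20, 20).
Column's commitment gain: 20 − 20 = 0.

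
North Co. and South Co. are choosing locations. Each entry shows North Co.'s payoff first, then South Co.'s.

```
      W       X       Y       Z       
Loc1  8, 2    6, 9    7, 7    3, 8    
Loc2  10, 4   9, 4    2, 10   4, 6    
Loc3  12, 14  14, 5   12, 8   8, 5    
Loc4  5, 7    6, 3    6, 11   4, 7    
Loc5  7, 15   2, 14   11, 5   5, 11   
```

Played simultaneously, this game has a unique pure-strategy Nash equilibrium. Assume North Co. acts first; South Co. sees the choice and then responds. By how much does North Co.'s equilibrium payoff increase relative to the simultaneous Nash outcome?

Solve by backward induction (North Co. leads).
- Loc1: BR = X, leader payoff 6.
- Loc2: BR = Y, leader payoff 2.
- Loc3: BR = W, leader payoff 12.
- Loc4: BR = Y, leader payoff 6.
- Loc5: BR = W, leader payoff 7.
North Co.'s induced payoffs are 6, 2, 12, 6, 7, so North Co. commits to Loc3. Subgame-perfect outcome: (Loc3, W) with payoffs (12, 14).
Now find the simultaneous Nash equilibrium.
North Co.'s best replies: W→Loc3; X→Loc3; Y→Loc3; Z→Loc3.
South Co.'s best replies: Loc1→X; Loc2→Y; Loc3→W; Loc4→Y; Loc5→W.
Only (Loc3, W) has each player best-responding; Nash payoffs (12, 14).
North Co.'s commitment gain: 12 − 12 = 0.

0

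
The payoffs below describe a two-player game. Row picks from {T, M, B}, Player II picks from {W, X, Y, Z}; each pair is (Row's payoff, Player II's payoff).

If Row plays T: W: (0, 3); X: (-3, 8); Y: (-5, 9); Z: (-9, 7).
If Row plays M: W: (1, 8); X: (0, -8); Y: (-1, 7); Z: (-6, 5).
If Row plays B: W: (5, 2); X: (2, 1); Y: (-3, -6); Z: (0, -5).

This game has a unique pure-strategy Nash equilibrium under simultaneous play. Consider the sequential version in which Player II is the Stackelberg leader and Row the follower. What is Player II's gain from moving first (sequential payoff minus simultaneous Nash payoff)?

5

Work backward from Row's decision.
- W: Row compares 0, 1, 5 and picks B; Player II would get 2.
- X: Row compares -3, 0, 2 and picks B; Player II would get 1.
- Y: Row compares -5, -1, -3 and picks M; Player II would get 7.
- Z: Row compares -9, -6, 0 and picks B; Player II would get -5.
Player II's induced payoffs are 2, 1, 7, -5, so Player II commits to Y. Subgame-perfect outcome: (M, Y) with payoffs (-1, 7).
For the simultaneous game, intersect best replies.
Row's best replies: W→B; X→B; Y→M; Z→B.
Player II's best replies: T→Y; M→W; B→W.
The unique mutual best reply is (B, W), giving (5, 2).
Player II's commitment gain: 7 − 2 = 5.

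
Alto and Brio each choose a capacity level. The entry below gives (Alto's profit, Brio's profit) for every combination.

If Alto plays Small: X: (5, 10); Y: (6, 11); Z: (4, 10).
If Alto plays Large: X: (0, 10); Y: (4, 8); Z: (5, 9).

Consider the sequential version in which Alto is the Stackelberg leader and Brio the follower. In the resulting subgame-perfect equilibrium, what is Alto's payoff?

6

Work backward from Brio's decision.
- Small: BR = Y, leader payoff 6.
- Large: BR = X, leader payoff 0.
Among 6, 0, the best is 6 at Small. Subgame-perfect outcome: (Small, Y) with payoffs (6, 11).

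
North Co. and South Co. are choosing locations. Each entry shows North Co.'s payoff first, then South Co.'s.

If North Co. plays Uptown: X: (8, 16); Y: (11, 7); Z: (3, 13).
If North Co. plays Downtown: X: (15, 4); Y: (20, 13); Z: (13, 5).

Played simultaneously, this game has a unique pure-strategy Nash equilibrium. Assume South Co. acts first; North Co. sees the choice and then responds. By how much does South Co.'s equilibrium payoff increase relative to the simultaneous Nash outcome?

0

Work backward from North Co.'s decision.
- X: BR = Downtown, leader payoff 4.
- Y: BR = Downtown, leader payoff 13.
- Z: BR = Downtown, leader payoff 5.
Maximizing over 4, 13, 5, South Co. chooses Y. Subgame-perfect outcome: (Downtown, Y) with payoffs (20, 13).
For the simultaneous game, intersect best replies.
North Co.'s best replies: X→Downtown; Y→Downtown; Z→Downtown.
South Co.'s best replies: Uptown→X; Downtown→Y.
The unique mutual best reply is (Downtown, Y), giving (20, 13).
South Co.'s commitment gain: 13 − 13 = 0.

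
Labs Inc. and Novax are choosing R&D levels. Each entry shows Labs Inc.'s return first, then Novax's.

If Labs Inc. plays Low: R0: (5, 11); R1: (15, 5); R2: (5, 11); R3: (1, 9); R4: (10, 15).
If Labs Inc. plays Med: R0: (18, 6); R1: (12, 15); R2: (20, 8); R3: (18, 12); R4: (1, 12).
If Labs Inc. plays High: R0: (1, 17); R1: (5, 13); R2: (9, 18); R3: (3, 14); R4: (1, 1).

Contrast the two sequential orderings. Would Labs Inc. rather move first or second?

If Labs Inc. leads: Novax's best replies are Low→R4, Med→R1, High→R2; Labs Inc.'s induced payoffs 10, 12, 9; outcome (Med, R1), payoffs (12, 15).
If Novax leads: Labs Inc.'s best replies are R0→Med, R1→Low, R2→Med, R3→Med, R4→Low; Novax's induced payoffs 6, 5, 8, 12, 15; outcome (Low, R4), payoffs (10, 15).
Labs Inc. gets 12 moving first and 10 moving second, so Labs Inc. prefers to move first.

first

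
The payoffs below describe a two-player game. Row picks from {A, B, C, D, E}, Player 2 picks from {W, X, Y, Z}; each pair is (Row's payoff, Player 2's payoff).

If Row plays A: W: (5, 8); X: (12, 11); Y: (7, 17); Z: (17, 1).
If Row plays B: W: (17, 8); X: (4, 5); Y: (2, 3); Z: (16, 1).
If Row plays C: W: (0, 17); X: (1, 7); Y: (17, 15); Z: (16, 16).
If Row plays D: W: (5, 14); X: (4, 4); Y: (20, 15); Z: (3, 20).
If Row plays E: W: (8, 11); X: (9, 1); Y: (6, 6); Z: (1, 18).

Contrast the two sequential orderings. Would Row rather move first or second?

If Row leads: Player 2's best replies are A→Y, B→W, C→W, D→Z, E→Z; Row's induced payoffs 7, 17, 0, 3, 1; outcome (B, W), payoffs (17, 8).
If Player 2 leads: Row's best replies are W→B, X→A, Y→D, Z→A; Player 2's induced payoffs 8, 11, 15, 1; outcome (D, Y), payoffs (20, 15).
Row gets 17 moving first and 20 moving second, so Row prefers to move second.

second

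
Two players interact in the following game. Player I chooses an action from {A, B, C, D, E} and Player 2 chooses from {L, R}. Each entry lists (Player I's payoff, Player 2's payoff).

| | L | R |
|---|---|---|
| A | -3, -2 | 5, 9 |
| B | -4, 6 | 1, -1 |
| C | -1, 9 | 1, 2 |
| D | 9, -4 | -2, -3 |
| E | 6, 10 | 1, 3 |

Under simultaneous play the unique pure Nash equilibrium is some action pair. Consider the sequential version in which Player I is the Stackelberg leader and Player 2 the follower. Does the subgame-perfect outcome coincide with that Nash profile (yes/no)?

Player 2 best-responds to each possible Player I move:
- A: BR = R, leader payoff 5.
- B: BR = L, leader payoff -4.
- C: BR = L, leader payoff -1.
- D: BR = R, leader payoff -2.
- E: BR = L, leader payoff 6.
Maximizing over 5, -4, -1, -2, 6, Player I chooses E. Subgame-perfect outcome: (E, L) with payoffs (6, 10).
Under simultaneous play:
Player I's best replies: L→D; R→A.
Player 2's best replies: A→R; B→L; C→L; D→R; E→L.
Only (A, R) has each player best-responding; Nash payoffs (5, 9).
Sequential outcome (E, L) differs from the Nash profile (A, R).

no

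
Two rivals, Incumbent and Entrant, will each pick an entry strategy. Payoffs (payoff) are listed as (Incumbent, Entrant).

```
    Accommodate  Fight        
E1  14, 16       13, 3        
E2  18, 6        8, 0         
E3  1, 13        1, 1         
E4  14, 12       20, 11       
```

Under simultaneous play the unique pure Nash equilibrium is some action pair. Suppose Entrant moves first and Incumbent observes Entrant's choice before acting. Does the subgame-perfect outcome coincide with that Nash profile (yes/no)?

no

Backward induction with Entrant moving first.
- Accommodate → Incumbent plays E2 (best of 14, 18, 1, 14); Entrant gets 6.
- Fight → Incumbent plays E4 (best of 13, 8, 1, 20); Entrant gets 11.
Maximizing over 6, 11, Entrant chooses Fight. Subgame-perfect outcome: (E4, Fight) with payoffs (20, 11).
Now find the simultaneous Nash equilibrium.
Incumbent's best replies: Accommodate→E2; Fight→E4.
Entrant's best replies: E1→Accommodate; E2→Accommodate; E3→Accommodate; E4→Accommodate.
Only (E2, Accommodate) has each player best-responding; Nash payoffs (18, 6).
Sequential outcome (E4, Fight) differs from the Nash profile (E2, Accommodate).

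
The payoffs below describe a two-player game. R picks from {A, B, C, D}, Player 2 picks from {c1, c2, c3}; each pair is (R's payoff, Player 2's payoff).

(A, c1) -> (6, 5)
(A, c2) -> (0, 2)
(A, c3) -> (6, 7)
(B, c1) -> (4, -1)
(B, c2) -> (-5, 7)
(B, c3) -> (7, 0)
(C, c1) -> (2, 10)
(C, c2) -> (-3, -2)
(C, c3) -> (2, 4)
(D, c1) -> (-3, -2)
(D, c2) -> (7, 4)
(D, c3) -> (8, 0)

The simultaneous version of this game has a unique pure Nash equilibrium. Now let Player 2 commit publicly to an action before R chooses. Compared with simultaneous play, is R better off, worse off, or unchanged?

worse off

Backward induction with Player 2 moving first.
- c1 → R plays A (best of 6, 4, 2, -3); Player 2 gets 5.
- c2 → R plays D (best of 0, -5, -3, 7); Player 2 gets 4.
- c3 → R plays D (best of 6, 7, 2, 8); Player 2 gets 0.
Among 5, 4, 0, the best is 5 at c1. Subgame-perfect outcome: (A, c1) with payoffs (6, 5).
For the simultaneous game, intersect best replies.
R's best replies: c1→A; c2→D; c3→D.
Player 2's best replies: A→c3; B→c2; C→c1; D→c2.
Only (D, c2) has each player best-responding; Nash payoffs (7, 4).
R earns 6 sequentially versus 7 at the Nash outcome: worse off.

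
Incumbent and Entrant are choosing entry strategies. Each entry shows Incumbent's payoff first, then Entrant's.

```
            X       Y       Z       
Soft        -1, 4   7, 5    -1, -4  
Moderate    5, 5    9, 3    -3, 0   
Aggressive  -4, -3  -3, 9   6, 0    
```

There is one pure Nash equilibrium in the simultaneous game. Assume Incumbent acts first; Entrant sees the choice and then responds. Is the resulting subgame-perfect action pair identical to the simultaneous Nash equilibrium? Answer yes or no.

Entrant best-responds to each possible Incumbent move:
- Soft → Entrant plays Y (best of 4, 5, -4); Incumbent gets 7.
- Moderate → Entrant plays X (best of 5, 3, 0); Incumbent gets 5.
- Aggressive → Entrant plays Y (best of -3, 9, 0); Incumbent gets -3.
Incumbent's induced payoffs are 7, 5, -3, so Incumbent commits to Soft. Subgame-perfect outcome: (Soft, Y) with payoffs (7, 5).
Now find the simultaneous Nash equilibrium.
Incumbent's best replies: X→Moderate; Y→Moderate; Z→Aggressive.
Entrant's best replies: Soft→Y; Moderate→X; Aggressive→Y.
The unique mutual best reply is (Moderate, X), giving (5, 5).
Sequential outcome (Soft, Y) differs from the Nash profile (Moderate, X).

no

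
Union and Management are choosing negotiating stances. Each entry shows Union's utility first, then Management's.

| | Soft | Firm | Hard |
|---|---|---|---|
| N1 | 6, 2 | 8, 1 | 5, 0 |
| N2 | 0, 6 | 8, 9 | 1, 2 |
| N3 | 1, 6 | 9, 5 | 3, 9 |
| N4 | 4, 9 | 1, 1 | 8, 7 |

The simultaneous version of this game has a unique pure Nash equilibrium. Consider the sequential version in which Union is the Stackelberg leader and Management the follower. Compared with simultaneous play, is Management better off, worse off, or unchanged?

better off

Management best-responds to each possible Union move:
- N1 → Management plays Soft (best of 2, 1, 0); Union gets 6.
- N2 → Management plays Firm (best of 6, 9, 2); Union gets 8.
- N3 → Management plays Hard (best of 6, 5, 9); Union gets 3.
- N4 → Management plays Soft (best of 9, 1, 7); Union gets 4.
Union's induced payoffs are 6, 8, 3, 4, so Union commits to N2. Subgame-perfect outcome: (N2, Firm) with payoffs (8, 9).
Now find the simultaneous Nash equilibrium.
Union's best replies: Soft→N1; Firm→N3; Hard→N4.
Management's best replies: N1→Soft; N2→Firm; N3→Hard; N4→Soft.
Only (N1, Soft) has each player best-responding; Nash payoffs (6, 2).
Management earns 9 sequentially versus 2 at the Nash outcome: better off.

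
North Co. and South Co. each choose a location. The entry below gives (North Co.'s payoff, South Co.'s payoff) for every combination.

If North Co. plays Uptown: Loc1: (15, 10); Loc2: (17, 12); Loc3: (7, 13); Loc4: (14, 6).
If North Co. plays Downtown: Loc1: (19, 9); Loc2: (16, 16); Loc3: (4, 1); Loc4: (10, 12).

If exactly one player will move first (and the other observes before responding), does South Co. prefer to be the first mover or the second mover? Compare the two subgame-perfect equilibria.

second

If North Co. leads: South Co.'s best replies are Uptown→Loc3, Downtown→Loc2; North Co.'s induced payoffs 7, 16; outcome (Downtown, Loc2), payoffs (16, 16).
If South Co. leads: North Co.'s best replies are Loc1→Downtown, Loc2→Uptown, Loc3→Uptown, Loc4→Uptown; South Co.'s induced payoffs 9, 12, 13, 6; outcome (Uptown, Loc3), payoffs (7, 13).
South Co. gets 13 moving first and 16 moving second, so South Co. prefers to move second.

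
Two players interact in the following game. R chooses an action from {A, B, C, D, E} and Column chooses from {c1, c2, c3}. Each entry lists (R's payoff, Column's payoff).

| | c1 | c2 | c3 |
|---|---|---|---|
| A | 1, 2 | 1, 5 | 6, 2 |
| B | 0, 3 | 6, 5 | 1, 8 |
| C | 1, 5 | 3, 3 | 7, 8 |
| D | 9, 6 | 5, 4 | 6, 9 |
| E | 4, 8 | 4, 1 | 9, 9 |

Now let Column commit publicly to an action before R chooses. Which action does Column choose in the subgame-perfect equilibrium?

Backward induction with Column moving first.
- c1: R compares 1, 0, 1, 9, 4 and picks D; Column would get 6.
- c2: R compares 1, 6, 3, 5, 4 and picks B; Column would get 5.
- c3: R compares 6, 1, 7, 6, 9 and picks E; Column would get 9.
Maximizing over 6, 5, 9, Column chooses c3. Subgame-perfect outcome: (E, c3) with payoffs (9, 9).

c3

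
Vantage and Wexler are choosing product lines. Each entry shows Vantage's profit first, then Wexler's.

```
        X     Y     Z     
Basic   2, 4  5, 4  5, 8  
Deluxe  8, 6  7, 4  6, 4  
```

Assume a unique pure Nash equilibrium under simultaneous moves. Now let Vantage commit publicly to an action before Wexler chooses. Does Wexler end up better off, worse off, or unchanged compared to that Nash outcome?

Work backward from Wexler's decision.
- Basic: Wexler compares 4, 4, 8 and picks Z; Vantage would get 5.
- Deluxe: Wexler compares 6, 4, 4 and picks X; Vantage would get 8.
Among 5, 8, the best is 8 at Deluxe. Subgame-perfect outcome: (Deluxe, X) with payoffs (8, 6).
Now find the simultaneous Nash equilibrium.
Vantage's best replies: X→Deluxe; Y→Deluxe; Z→Deluxe.
Wexler's best replies: Basic→Z; Deluxe→X.
Only (Deluxe, X) has each player best-responding; Nash payoffs (8, 6).
Wexler earns 6 sequentially versus 6 at the Nash outcome: unchanged.

unchanged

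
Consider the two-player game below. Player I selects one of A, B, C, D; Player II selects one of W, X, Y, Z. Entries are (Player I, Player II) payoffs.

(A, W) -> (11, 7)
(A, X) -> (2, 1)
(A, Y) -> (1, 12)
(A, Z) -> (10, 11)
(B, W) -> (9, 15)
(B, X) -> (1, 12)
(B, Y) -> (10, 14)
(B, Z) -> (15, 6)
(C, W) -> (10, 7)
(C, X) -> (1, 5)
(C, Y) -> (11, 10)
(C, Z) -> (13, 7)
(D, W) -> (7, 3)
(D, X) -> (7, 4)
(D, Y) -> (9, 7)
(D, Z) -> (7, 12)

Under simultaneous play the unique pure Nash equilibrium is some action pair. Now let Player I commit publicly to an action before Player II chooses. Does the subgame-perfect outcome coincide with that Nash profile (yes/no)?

yes

Backward induction with Player I moving first.
- A: Player II compares 7, 1, 12, 11 and picks Y; Player I would get 1.
- B: Player II compares 15, 12, 14, 6 and picks W; Player I would get 9.
- C: Player II compares 7, 5, 10, 7 and picks Y; Player I would get 11.
- D: Player II compares 3, 4, 7, 12 and picks Z; Player I would get 7.
Player I's induced payoffs are 1, 9, 11, 7, so Player I commits to C. Subgame-perfect outcome: (C, Y) with payoffs (11, 10).
Now find the simultaneous Nash equilibrium.
Player I's best replies: W→A; X→D; Y→C; Z→B.
Player II's best replies: A→Y; B→W; C→Y; D→Z.
The unique mutual best reply is (C, Y), giving (11, 10).
Sequential outcome (C, Y) coincides with the Nash profile (C, Y).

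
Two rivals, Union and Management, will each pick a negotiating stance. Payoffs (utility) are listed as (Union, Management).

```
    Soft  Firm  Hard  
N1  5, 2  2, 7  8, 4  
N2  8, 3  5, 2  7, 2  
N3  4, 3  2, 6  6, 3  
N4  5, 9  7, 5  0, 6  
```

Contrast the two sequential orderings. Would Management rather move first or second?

If Union leads: Management's best replies are N1→Firm, N2→Soft, N3→Firm, N4→Soft; Union's induced payoffs 2, 8, 2, 5; outcome (N2, Soft), payoffs (8, 3).
If Management leads: Union's best replies are Soft→N2, Firm→N4, Hard→N1; Management's induced payoffs 3, 5, 4; outcome (N4, Firm), payoffs (7, 5).
Management gets 5 moving first and 3 moving second, so Management prefers to move first.

first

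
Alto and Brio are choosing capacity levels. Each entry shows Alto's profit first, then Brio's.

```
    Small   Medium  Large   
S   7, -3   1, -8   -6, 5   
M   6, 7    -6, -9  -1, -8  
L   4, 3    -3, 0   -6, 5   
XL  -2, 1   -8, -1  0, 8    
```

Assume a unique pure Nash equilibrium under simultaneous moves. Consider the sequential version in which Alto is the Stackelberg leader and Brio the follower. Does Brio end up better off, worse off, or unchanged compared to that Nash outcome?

Solve by backward induction (Alto leads).
- S: Brio compares -3, -8, 5 and picks Large; Alto would get -6.
- M: Brio compares 7, -9, -8 and picks Small; Alto would get 6.
- L: Brio compares 3, 0, 5 and picks Large; Alto would get -6.
- XL: Brio compares 1, -1, 8 and picks Large; Alto would get 0.
Alto's induced payoffs are -6, 6, -6, 0, so Alto commits to M. Subgame-perfect outcome: (M, Small) with payoffs (6, 7).
Under simultaneous play:
Alto's best replies: Small→S; Medium→S; Large→XL.
Brio's best replies: S→Large; M→Small; L→Large; XL→Large.
The unique mutual best reply is (XL, Large), giving (0, 8).
Brio earns 7 sequentially versus 8 at the Nash outcome: worse off.

worse off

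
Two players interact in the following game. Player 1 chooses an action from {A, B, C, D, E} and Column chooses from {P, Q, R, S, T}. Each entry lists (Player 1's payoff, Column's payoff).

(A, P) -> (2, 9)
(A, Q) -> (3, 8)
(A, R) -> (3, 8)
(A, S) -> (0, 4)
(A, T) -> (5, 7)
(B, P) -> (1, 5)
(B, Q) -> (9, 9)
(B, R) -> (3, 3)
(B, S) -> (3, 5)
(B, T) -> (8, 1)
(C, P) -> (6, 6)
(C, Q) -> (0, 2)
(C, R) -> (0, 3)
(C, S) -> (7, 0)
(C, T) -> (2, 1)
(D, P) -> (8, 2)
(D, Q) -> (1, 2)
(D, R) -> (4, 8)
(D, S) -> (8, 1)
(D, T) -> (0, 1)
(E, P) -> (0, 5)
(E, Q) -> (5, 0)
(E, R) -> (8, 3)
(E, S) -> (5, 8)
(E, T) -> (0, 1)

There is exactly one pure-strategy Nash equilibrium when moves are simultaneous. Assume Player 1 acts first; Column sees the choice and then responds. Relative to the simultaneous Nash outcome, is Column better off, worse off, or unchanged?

unchanged

Work backward from Column's decision.
- A: BR = P, leader payoff 2.
- B: BR = Q, leader payoff 9.
- C: BR = P, leader payoff 6.
- D: BR = R, leader payoff 4.
- E: BR = S, leader payoff 5.
Maximizing over 2, 9, 6, 4, 5, Player 1 chooses B. Subgame-perfect outcome: (B, Q) with payoffs (9, 9).
Now find the simultaneous Nash equilibrium.
Player 1's best replies: P→D; Q→B; R→E; S→D; T→B.
Column's best replies: A→P; B→Q; C→P; D→R; E→S.
The unique mutual best reply is (B, Q), giving (9, 9).
Column earns 9 sequentially versus 9 at the Nash outcome: unchanged.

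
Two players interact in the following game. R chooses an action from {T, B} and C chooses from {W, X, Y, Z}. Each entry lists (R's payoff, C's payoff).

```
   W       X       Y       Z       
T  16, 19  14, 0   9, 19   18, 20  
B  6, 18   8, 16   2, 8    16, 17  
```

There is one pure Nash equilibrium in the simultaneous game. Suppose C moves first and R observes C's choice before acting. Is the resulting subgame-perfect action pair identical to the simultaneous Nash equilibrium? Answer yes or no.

Work backward from R's decision.
- W: R compares 16, 6 and picks T; C would get 19.
- X: R compares 14, 8 and picks T; C would get 0.
- Y: R compares 9, 2 and picks T; C would get 19.
- Z: R compares 18, 16 and picks T; C would get 20.
Among 19, 0, 19, 20, the best is 20 at Z. Subgame-perfect outcome: (T, Z) with payoffs (18, 20).
For the simultaneous game, intersect best replies.
R's best replies: W→T; X→T; Y→T; Z→T.
C's best replies: T→Z; B→W.
Only (T, Z) has each player best-responding; Nash payoffs (18, 20).
Sequential outcome (T, Z) coincides with the Nash profile (T, Z).

yes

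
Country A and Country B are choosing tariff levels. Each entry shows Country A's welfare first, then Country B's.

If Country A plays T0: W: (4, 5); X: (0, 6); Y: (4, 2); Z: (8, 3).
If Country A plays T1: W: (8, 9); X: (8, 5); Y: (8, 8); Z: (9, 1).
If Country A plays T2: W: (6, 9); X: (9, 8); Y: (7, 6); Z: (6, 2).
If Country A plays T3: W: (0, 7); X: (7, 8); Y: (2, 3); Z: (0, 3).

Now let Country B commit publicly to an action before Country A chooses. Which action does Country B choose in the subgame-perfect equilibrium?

W

Country A best-responds to each possible Country B move:
- W → Country A plays T1 (best of 4, 8, 6, 0); Country B gets 9.
- X → Country A plays T2 (best of 0, 8, 9, 7); Country B gets 8.
- Y → Country A plays T1 (best of 4, 8, 7, 2); Country B gets 8.
- Z → Country A plays T1 (best of 8, 9, 6, 0); Country B gets 1.
Country B's induced payoffs are 9, 8, 8, 1, so Country B commits to W. Subgame-perfect outcome: (T1, W) with payoffs (8, 9).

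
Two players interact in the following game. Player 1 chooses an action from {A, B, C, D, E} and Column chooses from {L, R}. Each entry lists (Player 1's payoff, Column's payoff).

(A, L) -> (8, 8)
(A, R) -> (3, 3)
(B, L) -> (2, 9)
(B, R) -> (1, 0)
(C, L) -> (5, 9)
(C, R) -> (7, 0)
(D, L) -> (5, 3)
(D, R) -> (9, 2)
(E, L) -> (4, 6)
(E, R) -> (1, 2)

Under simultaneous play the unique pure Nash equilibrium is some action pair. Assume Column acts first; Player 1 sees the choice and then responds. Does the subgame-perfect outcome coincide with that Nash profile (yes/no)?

yes

Player 1 best-responds to each possible Column move:
- L → Player 1 plays A (best of 8, 2, 5, 5, 4); Column gets 8.
- R → Player 1 plays D (best of 3, 1, 7, 9, 1); Column gets 2.
Maximizing over 8, 2, Column chooses L. Subgame-perfect outcome: (A, L) with payoffs (8, 8).
Now find the simultaneous Nash equilibrium.
Player 1's best replies: L→A; R→D.
Column's best replies: A→L; B→L; C→L; D→L; E→L.
The unique mutual best reply is (A, L), giving (8, 8).
Sequential outcome (A, L) coincides with the Nash profile (A, L).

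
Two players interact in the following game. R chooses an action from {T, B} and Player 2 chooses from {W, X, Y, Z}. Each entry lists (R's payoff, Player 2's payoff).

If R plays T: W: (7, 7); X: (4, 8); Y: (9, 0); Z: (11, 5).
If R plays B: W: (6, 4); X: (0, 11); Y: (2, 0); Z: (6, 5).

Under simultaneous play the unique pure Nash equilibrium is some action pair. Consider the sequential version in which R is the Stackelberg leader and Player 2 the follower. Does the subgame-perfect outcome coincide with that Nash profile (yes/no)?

Player 2 best-responds to each possible R move:
- T: Player 2 compares 7, 8, 0, 5 and picks X; R would get 4.
- B: Player 2 compares 4, 11, 0, 5 and picks X; R would get 0.
Maximizing over 4, 0, R chooses T. Subgame-perfect outcome: (T, X) with payoffs (4, 8).
For the simultaneous game, intersect best replies.
R's best replies: W→T; X→T; Y→T; Z→T.
Player 2's best replies: T→X; B→X.
Only (T, X) has each player best-responding; Nash payoffs (4, 8).
Sequential outcome (T, X) coincides with the Nash profile (T, X).

yes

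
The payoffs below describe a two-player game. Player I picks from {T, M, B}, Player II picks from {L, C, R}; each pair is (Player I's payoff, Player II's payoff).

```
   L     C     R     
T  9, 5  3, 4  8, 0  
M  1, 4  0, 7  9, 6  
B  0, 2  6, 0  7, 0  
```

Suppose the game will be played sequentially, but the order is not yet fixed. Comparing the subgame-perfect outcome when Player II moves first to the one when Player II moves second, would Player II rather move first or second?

first

If Player I leads: Player II's best replies are T→L, M→C, B→L; Player I's induced payoffs 9, 0, 0; outcome (T, L), payoffs (9, 5).
If Player II leads: Player I's best replies are L→T, C→B, R→M; Player II's induced payoffs 5, 0, 6; outcome (M, R), payoffs (9, 6).
Player II gets 6 moving first and 5 moving second, so Player II prefers to move first.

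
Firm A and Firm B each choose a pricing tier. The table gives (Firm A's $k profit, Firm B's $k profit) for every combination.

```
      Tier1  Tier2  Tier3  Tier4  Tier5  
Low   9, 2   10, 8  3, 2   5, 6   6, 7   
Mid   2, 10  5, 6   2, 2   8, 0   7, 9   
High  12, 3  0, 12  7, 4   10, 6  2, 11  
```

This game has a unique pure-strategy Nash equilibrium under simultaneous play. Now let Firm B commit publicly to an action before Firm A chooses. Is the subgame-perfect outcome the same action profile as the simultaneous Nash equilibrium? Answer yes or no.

Solve by backward induction (Firm B leads).
- Tier1: Firm A compares 9, 2, 12 and picks High; Firm B would get 3.
- Tier2: Firm A compares 10, 5, 0 and picks Low; Firm B would get 8.
- Tier3: Firm A compares 3, 2, 7 and picks High; Firm B would get 4.
- Tier4: Firm A compares 5, 8, 10 and picks High; Firm B would get 6.
- Tier5: Firm A compares 6, 7, 2 and picks Mid; Firm B would get 9.
Firm B's induced payoffs are 3, 8, 4, 6, 9, so Firm B commits to Tier5. Subgame-perfect outcome: (Mid, Tier5) with payoffs (7, 9).
Now find the simultaneous Nash equilibrium.
Firm A's best replies: Tier1→High; Tier2→Low; Tier3→High; Tier4→High; Tier5→Mid.
Firm B's best replies: Low→Tier2; Mid→Tier1; High→Tier2.
Only (Low, Tier2) has each player best-responding; Nash payoffs (10, 8).
Sequential outcome (Mid, Tier5) differs from the Nash profile (Low, Tier2).

no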